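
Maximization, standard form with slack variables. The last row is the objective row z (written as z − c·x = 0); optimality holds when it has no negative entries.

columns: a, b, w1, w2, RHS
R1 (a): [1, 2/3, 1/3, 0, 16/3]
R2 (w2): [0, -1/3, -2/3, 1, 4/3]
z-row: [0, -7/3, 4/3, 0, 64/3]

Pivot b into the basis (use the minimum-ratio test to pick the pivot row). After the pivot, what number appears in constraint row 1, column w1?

Ratio test on column b — row 1: (16/3)/(2/3) = 8; row 2: entry -1/3 ≤ 0. Minimum is 8 at row 1 (a leaves); pivot element 2/3.
Divide row 1 by 2/3; eliminate column b from the other rows.
In the new row 1, the w1 entry is the old entry divided by the pivot: (1/3)/(2/3) = 1/2.

1/2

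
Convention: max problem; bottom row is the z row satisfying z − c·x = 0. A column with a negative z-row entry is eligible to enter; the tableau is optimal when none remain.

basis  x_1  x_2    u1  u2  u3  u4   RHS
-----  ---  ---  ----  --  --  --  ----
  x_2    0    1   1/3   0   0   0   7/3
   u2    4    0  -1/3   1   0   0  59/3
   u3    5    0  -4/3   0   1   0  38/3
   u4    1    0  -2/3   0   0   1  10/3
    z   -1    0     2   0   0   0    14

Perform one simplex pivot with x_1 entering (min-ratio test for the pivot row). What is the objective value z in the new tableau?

248/15

Ratio test on column x_1 — row 1: entry 0 ≤ 0; row 2: (59/3)/4 = 59/12; row 3: (38/3)/5 = 38/15; row 4: (10/3)/1 = 10/3. Minimum is 38/15 at row 3 (u3 leaves); pivot element 5.
Pivot on row 3; the z-row RHS becomes 14 − (-1)·(38/15) = 248/15.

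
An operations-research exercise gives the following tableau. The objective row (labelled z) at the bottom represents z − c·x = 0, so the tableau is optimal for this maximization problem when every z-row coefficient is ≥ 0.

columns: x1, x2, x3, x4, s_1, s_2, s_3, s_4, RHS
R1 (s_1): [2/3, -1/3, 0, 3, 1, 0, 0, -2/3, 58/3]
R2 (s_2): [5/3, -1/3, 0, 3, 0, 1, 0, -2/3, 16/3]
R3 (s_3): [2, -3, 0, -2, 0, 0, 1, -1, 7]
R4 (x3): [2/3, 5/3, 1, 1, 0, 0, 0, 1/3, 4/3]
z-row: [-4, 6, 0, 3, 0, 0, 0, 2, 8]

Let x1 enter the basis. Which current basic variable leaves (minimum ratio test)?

x3

Column x1 entries and ratios — s_1: (58/3)/(2/3) = 29; s_2: (16/3)/(5/3) = 16/5; s_3: 7/2 = 7/2; x3: (4/3)/(2/3) = 2.
Smallest ratio is 2 in the row of x3, so x3 leaves.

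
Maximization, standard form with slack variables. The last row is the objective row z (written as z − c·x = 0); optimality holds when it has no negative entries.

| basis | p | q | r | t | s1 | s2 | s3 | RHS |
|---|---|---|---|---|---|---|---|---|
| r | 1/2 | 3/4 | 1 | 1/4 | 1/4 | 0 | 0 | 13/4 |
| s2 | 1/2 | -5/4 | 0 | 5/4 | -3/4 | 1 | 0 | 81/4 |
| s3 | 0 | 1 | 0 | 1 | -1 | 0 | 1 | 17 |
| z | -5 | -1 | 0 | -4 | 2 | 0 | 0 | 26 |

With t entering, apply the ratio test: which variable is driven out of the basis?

r

Column t entries and ratios — r: (13/4)/(1/4) = 13; s2: (81/4)/(5/4) = 81/5; s3: 17/1 = 17.
Smallest ratio is 13 in the row of r, so r leaves.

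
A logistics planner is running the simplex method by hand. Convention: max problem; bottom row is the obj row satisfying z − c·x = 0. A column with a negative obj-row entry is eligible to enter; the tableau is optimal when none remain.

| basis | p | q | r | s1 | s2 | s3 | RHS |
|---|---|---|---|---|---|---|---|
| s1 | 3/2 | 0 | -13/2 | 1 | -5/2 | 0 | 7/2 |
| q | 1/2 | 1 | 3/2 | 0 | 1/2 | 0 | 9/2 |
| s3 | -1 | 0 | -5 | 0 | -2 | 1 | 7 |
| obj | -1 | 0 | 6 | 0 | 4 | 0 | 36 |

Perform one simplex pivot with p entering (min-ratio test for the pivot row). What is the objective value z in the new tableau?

Ratio test on column p — row 1: (7/2)/(3/2) = 7/3; row 2: (9/2)/(1/2) = 9; row 3: entry -1 ≤ 0. Minimum is 7/3 at row 1 (s1 leaves); pivot element 3/2.
Pivot on row 1; the obj-row RHS becomes 36 − (-1)·(7/3) = 115/3.

115/3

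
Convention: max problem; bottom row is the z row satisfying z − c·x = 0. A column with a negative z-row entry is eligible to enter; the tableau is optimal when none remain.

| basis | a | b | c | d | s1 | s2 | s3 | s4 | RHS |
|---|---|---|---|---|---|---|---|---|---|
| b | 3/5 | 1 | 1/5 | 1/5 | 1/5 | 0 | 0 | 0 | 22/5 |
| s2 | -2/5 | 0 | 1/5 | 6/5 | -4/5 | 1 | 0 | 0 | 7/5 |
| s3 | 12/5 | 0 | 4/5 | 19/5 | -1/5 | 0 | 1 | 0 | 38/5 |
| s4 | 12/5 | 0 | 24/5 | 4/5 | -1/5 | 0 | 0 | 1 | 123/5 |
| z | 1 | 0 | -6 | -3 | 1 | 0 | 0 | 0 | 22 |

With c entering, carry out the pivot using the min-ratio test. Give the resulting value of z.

Ratio test on column c — row 1: (22/5)/(1/5) = 22; row 2: (7/5)/(1/5) = 7; row 3: (38/5)/(4/5) = 19/2; row 4: (123/5)/(24/5) = 41/8. Minimum is 41/8 at row 4 (s4 leaves); pivot element 24/5.
Pivot on row 4; the z-row RHS becomes 22 − (-6)·(41/8) = 211/4.

211/4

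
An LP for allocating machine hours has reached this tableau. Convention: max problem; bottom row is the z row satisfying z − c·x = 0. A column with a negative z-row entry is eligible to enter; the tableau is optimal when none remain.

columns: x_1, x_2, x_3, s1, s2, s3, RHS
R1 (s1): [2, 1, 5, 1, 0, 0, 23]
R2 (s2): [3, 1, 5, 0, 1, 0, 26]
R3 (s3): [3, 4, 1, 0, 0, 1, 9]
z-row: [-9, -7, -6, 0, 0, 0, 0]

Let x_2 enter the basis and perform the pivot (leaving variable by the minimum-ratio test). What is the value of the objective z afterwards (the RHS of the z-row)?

Ratio test on column x_2 — row 1: 23/1 = 23; row 2: 26/1 = 26; row 3: 9/4 = 9/4. Minimum is 9/4 at row 3 (s3 leaves); pivot element 4.
Pivot on row 3; the z-row RHS becomes 0 − (-7)·(9/4) = 63/4.

63/4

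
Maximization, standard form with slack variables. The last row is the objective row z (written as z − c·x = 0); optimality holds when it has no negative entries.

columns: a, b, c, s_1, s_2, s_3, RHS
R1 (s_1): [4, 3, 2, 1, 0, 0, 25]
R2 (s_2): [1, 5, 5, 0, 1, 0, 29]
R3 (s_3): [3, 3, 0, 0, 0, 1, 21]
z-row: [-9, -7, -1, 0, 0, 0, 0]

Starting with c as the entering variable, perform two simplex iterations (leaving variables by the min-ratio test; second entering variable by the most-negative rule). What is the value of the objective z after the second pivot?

Ratio test on column c — row 1: 25/2 = 25/2; row 2: 29/5 = 29/5; row 3: entry 0 ≤ 0. Minimum is 29/5 at row 2 (s_2 leaves); pivot element 5.
Pivot on row 2; the z-row RHS becomes 0 − (-1)·(29/5) = 29/5.
Next entering variable (most negative z-row entry -44/5): a.
Ratio test on column a — row 1: (67/5)/(18/5) = 67/18; row 2: (29/5)/(1/5) = 29; row 3: 21/3 = 7. Minimum is 67/18 at row 1 (s_1 leaves); pivot element 18/5.
After the second pivot the z-row RHS is 29/5 − (-44/5)·(67/18) = 347/9.

347/9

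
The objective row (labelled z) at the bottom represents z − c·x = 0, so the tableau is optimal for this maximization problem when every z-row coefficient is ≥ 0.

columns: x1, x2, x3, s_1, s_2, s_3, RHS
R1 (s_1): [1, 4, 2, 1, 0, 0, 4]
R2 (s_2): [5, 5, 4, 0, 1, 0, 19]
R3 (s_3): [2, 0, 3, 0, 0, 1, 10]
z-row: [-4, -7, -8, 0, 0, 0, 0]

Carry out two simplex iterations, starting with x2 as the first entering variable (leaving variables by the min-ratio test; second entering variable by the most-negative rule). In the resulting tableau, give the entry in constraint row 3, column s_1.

Ratio test on column x2 — row 1: 4/4 = 1; row 2: 19/5 = 19/5; row 3: entry 0 ≤ 0. Minimum is 1 at row 1 (s_1 leaves); pivot element 4.
Divide row 1 by 4; eliminate column x2 from the other rows.
Second iteration: most negative z-row entry is -9/2 in column x3, so x3 enters.
Ratio test on column x3 — row 1: 1/(1/2) = 2; row 2: 14/(3/2) = 28/3; row 3: 10/3 = 10/3. Minimum is 2 at row 1 (x2 leaves); pivot element 1/2.
Divide row 1 by 1/2; eliminate column x3 from the other rows.
After both pivots, the entry at constraint row 3, column s_1 is -3/2.

-3/2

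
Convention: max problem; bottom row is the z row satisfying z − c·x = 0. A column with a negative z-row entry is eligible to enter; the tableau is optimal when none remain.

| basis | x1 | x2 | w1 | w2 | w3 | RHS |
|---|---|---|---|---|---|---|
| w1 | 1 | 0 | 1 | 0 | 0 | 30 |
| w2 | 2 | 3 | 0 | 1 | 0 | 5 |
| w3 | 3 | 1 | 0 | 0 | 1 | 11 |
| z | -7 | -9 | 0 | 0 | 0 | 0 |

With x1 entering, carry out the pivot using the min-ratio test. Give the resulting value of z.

Ratio test on column x1 — row 1: 30/1 = 30; row 2: 5/2 = 5/2; row 3: 11/3 = 11/3. Minimum is 5/2 at row 2 (w2 leaves); pivot element 2.
Pivot on row 2; the z-row RHS becomes 0 − (-7)·(5/2) = 35/2.

35/2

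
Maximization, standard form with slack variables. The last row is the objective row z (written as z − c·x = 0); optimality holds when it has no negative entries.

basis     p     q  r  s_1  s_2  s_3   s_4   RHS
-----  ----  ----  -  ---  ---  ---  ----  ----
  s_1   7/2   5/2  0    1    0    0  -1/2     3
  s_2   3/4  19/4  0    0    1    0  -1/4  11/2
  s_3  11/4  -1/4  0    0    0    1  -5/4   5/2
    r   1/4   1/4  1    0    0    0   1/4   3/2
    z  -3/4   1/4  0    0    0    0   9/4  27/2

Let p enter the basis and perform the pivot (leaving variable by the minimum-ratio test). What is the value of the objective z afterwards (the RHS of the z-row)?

Ratio test on column p — row 1: 3/(7/2) = 6/7; row 2: (11/2)/(3/4) = 22/3; row 3: (5/2)/(11/4) = 10/11; row 4: (3/2)/(1/4) = 6. Minimum is 6/7 at row 1 (s_1 leaves); pivot element 7/2.
Pivot on row 1; the z-row RHS becomes 27/2 − (-3/4)·(6/7) = 99/7.

99/7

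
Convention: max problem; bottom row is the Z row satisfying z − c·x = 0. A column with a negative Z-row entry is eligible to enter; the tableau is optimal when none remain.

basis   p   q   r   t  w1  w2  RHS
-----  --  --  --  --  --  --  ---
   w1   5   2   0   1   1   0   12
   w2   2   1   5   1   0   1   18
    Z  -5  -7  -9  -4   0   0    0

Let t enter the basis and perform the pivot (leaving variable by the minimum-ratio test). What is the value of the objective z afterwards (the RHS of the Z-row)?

48

Ratio test on column t — row 1: 12/1 = 12; row 2: 18/1 = 18. Minimum is 12 at row 1 (w1 leaves); pivot element 1.
Pivot on row 1; the Z-row RHS becomes 0 − (-4)·12 = 48.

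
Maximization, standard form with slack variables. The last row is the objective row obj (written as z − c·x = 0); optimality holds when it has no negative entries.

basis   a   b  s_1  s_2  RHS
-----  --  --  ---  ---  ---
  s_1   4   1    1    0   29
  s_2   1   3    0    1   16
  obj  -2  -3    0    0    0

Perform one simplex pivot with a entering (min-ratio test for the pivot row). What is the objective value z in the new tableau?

Ratio test on column a — row 1: 29/4 = 29/4; row 2: 16/1 = 16. Minimum is 29/4 at row 1 (s_1 leaves); pivot element 4.
Pivot on row 1; the obj-row RHS becomes 0 − (-2)·(29/4) = 29/2.

29/2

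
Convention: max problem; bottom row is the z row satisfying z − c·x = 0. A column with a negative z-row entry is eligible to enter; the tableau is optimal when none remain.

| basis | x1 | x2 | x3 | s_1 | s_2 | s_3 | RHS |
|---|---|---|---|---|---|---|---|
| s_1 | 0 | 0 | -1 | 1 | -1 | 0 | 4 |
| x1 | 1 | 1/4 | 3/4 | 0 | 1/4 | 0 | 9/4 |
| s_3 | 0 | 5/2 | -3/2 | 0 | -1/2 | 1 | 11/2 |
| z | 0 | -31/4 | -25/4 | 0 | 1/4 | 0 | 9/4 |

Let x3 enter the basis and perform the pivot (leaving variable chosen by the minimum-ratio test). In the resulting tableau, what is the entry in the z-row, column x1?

25/3

Ratio test on column x3 — row 1: entry -1 ≤ 0; row 2: (9/4)/(3/4) = 3; row 3: entry -3/2 ≤ 0. Minimum is 3 at row 2 (x1 leaves); pivot element 3/4.
Divide row 2 by 3/4; eliminate column x3 from the other rows.
z-row update in column x1: 0 − (-25/4)·(4/3) = 25/3.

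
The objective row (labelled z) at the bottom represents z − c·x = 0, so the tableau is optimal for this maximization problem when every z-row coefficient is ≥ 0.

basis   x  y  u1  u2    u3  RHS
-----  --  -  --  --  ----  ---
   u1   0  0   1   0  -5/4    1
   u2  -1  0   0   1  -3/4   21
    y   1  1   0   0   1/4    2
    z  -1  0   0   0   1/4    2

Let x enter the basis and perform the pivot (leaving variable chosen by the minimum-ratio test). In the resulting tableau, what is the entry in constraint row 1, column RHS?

1

Ratio test on column x — row 1: entry 0 ≤ 0; row 2: entry -1 ≤ 0; row 3: 2/1 = 2. Minimum is 2 at row 3 (y leaves); pivot element 1.
Divide row 3 by 1; eliminate column x from the other rows.
Row 1 update in column RHS: 1 − 0·2 = 1.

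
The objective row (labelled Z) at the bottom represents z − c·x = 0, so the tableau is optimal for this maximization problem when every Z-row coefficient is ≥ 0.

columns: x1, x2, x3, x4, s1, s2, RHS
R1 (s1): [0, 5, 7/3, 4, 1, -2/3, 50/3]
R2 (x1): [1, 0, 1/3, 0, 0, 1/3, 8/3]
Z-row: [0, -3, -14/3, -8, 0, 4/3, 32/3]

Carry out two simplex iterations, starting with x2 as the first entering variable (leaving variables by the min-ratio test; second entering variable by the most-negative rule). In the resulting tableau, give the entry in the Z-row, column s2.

0

Ratio test on column x2 — row 1: (50/3)/5 = 10/3; row 2: entry 0 ≤ 0. Minimum is 10/3 at row 1 (s1 leaves); pivot element 5.
Divide row 1 by 5; eliminate column x2 from the other rows.
Second iteration: most negative Z-row entry is -28/5 in column x4, so x4 enters.
Ratio test on column x4 — row 1: (10/3)/(4/5) = 25/6; row 2: entry 0 ≤ 0. Minimum is 25/6 at row 1 (x2 leaves); pivot element 4/5.
Divide row 1 by 4/5; eliminate column x4 from the other rows.
After both pivots, the entry at the Z-row, column s2 is 0.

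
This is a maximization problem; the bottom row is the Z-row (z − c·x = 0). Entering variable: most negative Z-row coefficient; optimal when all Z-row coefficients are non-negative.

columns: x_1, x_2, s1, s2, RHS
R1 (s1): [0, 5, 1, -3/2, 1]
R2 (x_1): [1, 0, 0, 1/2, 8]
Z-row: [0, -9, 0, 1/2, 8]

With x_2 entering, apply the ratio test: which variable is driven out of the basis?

Column x_2 entries and ratios — s1: 1/5 = 1/5; x_1: 0 ≤ 0, skip.
Smallest ratio is 1/5 in the row of s1, so s1 leaves.

s1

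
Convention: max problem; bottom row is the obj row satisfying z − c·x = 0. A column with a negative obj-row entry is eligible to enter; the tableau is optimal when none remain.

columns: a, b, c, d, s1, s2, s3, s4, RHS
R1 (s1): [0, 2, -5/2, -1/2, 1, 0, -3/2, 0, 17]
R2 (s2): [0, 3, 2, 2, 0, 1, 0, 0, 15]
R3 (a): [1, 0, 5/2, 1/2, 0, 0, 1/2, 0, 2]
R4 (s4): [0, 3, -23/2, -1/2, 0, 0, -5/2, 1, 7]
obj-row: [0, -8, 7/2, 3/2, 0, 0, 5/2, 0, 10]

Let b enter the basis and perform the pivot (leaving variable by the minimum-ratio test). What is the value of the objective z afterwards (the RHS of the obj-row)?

86/3

Ratio test on column b — row 1: 17/2 = 17/2; row 2: 15/3 = 5; row 3: entry 0 ≤ 0; row 4: 7/3 = 7/3. Minimum is 7/3 at row 4 (s4 leaves); pivot element 3.
Pivot on row 4; the obj-row RHS becomes 10 − (-8)·(7/3) = 86/3.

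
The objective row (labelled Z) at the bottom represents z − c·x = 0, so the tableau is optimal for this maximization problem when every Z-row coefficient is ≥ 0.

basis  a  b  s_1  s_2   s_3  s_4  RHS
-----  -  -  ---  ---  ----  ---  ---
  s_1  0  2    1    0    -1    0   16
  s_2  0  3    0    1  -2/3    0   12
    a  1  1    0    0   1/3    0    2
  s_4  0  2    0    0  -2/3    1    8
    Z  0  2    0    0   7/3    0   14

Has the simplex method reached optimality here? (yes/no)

yes

Every Z-row coefficient is ≥ 0, so the tableau is optimal.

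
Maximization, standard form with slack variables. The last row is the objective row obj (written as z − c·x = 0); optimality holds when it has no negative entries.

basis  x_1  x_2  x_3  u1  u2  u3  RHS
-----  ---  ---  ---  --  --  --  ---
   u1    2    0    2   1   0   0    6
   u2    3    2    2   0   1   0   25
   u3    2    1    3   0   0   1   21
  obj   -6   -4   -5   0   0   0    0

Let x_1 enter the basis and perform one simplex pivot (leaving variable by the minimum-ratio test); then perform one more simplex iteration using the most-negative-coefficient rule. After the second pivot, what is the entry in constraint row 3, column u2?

-1/2

Ratio test on column x_1 — row 1: 6/2 = 3; row 2: 25/3 = 25/3; row 3: 21/2 = 21/2. Minimum is 3 at row 1 (u1 leaves); pivot element 2.
Divide row 1 by 2; eliminate column x_1 from the other rows.
Second iteration: most negative obj-row entry is -4 in column x_2, so x_2 enters.
Ratio test on column x_2 — row 1: entry 0 ≤ 0; row 2: 16/2 = 8; row 3: 15/1 = 15. Minimum is 8 at row 2 (u2 leaves); pivot element 2.
Divide row 2 by 2; eliminate column x_2 from the other rows.
After both pivots, the entry at constraint row 3, column u2 is -1/2.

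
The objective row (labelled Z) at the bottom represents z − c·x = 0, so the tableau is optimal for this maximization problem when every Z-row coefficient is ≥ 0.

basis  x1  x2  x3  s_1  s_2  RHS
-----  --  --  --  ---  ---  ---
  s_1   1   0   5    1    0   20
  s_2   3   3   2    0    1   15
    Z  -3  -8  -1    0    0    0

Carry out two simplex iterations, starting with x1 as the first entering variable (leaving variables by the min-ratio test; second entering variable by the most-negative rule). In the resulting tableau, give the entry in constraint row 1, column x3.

5

Ratio test on column x1 — row 1: 20/1 = 20; row 2: 15/3 = 5. Minimum is 5 at row 2 (s_2 leaves); pivot element 3.
Divide row 2 by 3; eliminate column x1 from the other rows.
Second iteration: most negative Z-row entry is -5 in column x2, so x2 enters.
Ratio test on column x2 — row 1: entry -1 ≤ 0; row 2: 5/1 = 5. Minimum is 5 at row 2 (x1 leaves); pivot element 1.
Divide row 2 by 1; eliminate column x2 from the other rows.
After both pivots, the entry at constraint row 1, column x3 is 5.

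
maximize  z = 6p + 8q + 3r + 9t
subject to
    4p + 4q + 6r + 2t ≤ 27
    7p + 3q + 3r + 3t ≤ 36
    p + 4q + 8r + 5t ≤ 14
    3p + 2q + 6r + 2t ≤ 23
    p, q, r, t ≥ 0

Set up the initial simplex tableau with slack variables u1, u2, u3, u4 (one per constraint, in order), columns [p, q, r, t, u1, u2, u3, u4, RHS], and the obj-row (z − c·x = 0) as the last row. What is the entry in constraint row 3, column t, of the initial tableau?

5

Constraint 3 has coefficient 5 on t.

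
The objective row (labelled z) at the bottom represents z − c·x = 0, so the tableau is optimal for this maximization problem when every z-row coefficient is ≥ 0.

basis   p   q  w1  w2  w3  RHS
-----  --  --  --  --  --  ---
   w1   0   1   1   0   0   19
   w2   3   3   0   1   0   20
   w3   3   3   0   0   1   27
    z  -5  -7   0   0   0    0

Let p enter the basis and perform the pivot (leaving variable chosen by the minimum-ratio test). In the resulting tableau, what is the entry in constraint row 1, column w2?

0

Ratio test on column p — row 1: entry 0 ≤ 0; row 2: 20/3 = 20/3; row 3: 27/3 = 9. Minimum is 20/3 at row 2 (w2 leaves); pivot element 3.
Divide row 2 by 3; eliminate column p from the other rows.
Row 1 update in column w2: 0 − 0·(1/3) = 0.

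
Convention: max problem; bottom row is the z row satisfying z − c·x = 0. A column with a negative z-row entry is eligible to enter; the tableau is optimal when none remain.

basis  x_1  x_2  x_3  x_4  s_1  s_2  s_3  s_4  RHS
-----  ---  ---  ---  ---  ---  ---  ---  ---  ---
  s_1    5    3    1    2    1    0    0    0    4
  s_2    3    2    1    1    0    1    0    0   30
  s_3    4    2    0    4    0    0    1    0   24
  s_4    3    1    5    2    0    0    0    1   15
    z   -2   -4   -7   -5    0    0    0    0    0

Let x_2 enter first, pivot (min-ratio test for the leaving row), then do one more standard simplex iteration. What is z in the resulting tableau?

Ratio test on column x_2 — row 1: 4/3 = 4/3; row 2: 30/2 = 15; row 3: 24/2 = 12; row 4: 15/1 = 15. Minimum is 4/3 at row 1 (s_1 leaves); pivot element 3.
Pivot on row 1; the z-row RHS becomes 0 − (-4)·(4/3) = 16/3.
Next entering variable (most negative z-row entry -17/3): x_3.
Ratio test on column x_3 — row 1: (4/3)/(1/3) = 4; row 2: (82/3)/(1/3) = 82; row 3: entry -2/3 ≤ 0; row 4: (41/3)/(14/3) = 41/14. Minimum is 41/14 at row 4 (s_4 leaves); pivot element 14/3.
After the second pivot the z-row RHS is 16/3 − (-17/3)·(41/14) = 307/14.

307/14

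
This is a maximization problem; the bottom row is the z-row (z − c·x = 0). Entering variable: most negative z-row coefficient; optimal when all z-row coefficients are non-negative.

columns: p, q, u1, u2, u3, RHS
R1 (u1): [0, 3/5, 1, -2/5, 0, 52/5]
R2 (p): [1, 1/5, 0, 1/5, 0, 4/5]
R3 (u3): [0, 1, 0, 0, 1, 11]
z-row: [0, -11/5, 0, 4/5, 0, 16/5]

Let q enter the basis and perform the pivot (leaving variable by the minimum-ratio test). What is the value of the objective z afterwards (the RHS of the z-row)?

Ratio test on column q — row 1: (52/5)/(3/5) = 52/3; row 2: (4/5)/(1/5) = 4; row 3: 11/1 = 11. Minimum is 4 at row 2 (p leaves); pivot element 1/5.
Pivot on row 2; the z-row RHS becomes 16/5 − (-11/5)·4 = 12.

12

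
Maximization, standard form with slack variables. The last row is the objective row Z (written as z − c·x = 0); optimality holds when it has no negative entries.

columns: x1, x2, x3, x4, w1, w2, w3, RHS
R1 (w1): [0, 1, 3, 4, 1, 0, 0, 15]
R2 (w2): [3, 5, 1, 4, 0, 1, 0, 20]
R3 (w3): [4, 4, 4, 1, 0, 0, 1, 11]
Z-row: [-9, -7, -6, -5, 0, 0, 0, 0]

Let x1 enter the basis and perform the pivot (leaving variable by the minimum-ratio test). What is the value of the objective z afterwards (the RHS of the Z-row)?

Ratio test on column x1 — row 1: entry 0 ≤ 0; row 2: 20/3 = 20/3; row 3: 11/4 = 11/4. Minimum is 11/4 at row 3 (w3 leaves); pivot element 4.
Pivot on row 3; the Z-row RHS becomes 0 − (-9)·(11/4) = 99/4.

99/4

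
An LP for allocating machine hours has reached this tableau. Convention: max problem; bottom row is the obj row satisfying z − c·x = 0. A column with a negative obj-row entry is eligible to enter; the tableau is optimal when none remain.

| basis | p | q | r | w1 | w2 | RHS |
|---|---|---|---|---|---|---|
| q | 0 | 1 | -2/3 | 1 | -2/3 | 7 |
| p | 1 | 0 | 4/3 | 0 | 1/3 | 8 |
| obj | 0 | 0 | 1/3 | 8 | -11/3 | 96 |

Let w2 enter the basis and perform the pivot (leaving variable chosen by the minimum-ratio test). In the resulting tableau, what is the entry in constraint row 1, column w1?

1

Ratio test on column w2 — row 1: entry -2/3 ≤ 0; row 2: 8/(1/3) = 24. Minimum is 24 at row 2 (p leaves); pivot element 1/3.
Divide row 2 by 1/3; eliminate column w2 from the other rows.
Row 1 update in column w1: 1 − (-2/3)·0 = 1.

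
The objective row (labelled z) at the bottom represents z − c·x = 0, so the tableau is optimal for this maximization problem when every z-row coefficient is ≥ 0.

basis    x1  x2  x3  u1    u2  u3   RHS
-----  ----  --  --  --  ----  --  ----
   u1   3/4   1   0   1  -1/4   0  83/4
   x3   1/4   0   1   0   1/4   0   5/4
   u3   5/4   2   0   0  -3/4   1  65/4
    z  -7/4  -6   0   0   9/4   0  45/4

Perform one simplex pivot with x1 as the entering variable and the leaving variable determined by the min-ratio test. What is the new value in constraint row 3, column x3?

-5

Ratio test on column x1 — row 1: (83/4)/(3/4) = 83/3; row 2: (5/4)/(1/4) = 5; row 3: (65/4)/(5/4) = 13. Minimum is 5 at row 2 (x3 leaves); pivot element 1/4.
Divide row 2 by 1/4; eliminate column x1 from the other rows.
Row 3 update in column x3: 0 − (5/4)·4 = -5.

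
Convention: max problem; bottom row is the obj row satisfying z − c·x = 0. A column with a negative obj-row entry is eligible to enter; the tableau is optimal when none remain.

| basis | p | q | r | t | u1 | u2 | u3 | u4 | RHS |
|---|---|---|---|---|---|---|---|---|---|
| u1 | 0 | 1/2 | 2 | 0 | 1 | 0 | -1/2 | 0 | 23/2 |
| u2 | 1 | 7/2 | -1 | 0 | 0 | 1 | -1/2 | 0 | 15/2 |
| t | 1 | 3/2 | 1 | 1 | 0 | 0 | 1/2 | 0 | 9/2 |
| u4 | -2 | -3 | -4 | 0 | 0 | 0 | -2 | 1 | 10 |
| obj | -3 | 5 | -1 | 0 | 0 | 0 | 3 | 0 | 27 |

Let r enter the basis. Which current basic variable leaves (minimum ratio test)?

t

Column r entries and ratios — u1: (23/2)/2 = 23/4; u2: -1 ≤ 0, skip; t: (9/2)/1 = 9/2; u4: -4 ≤ 0, skip.
Smallest ratio is 9/2 in the row of t, so t leaves.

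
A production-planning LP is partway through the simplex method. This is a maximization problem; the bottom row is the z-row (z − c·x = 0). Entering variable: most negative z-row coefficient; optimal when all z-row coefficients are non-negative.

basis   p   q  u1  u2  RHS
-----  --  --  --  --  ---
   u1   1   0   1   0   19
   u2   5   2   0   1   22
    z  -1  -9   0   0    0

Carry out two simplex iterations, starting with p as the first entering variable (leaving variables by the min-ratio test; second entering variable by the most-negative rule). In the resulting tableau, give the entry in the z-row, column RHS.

99

Ratio test on column p — row 1: 19/1 = 19; row 2: 22/5 = 22/5. Minimum is 22/5 at row 2 (u2 leaves); pivot element 5.
Divide row 2 by 5; eliminate column p from the other rows.
Second iteration: most negative z-row entry is -43/5 in column q, so q enters.
Ratio test on column q — row 1: entry -2/5 ≤ 0; row 2: (22/5)/(2/5) = 11. Minimum is 11 at row 2 (p leaves); pivot element 2/5.
Divide row 2 by 2/5; eliminate column q from the other rows.
After both pivots, the entry at the z-row, column RHS is 99.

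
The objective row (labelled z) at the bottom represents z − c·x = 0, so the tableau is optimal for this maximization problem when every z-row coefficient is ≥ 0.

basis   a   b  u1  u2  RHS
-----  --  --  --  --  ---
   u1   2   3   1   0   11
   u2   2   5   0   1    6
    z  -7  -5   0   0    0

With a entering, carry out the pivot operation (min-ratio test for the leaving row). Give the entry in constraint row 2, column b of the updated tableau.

5/2

Ratio test on column a — row 1: 11/2 = 11/2; row 2: 6/2 = 3. Minimum is 3 at row 2 (u2 leaves); pivot element 2.
Divide row 2 by 2; eliminate column a from the other rows.
In the new row 2, the b entry is the old entry divided by the pivot: 5/2 = 5/2.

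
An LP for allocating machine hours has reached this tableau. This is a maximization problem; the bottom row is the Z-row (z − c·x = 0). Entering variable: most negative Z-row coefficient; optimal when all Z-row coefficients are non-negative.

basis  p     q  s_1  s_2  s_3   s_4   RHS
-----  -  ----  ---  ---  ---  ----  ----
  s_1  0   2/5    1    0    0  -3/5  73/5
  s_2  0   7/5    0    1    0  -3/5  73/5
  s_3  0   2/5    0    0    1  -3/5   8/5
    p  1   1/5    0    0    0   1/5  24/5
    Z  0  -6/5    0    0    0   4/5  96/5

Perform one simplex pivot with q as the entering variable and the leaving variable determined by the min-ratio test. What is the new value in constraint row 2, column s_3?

Ratio test on column q — row 1: (73/5)/(2/5) = 73/2; row 2: (73/5)/(7/5) = 73/7; row 3: (8/5)/(2/5) = 4; row 4: (24/5)/(1/5) = 24. Minimum is 4 at row 3 (s_3 leaves); pivot element 2/5.
Divide row 3 by 2/5; eliminate column q from the other rows.
Row 2 update in column s_3: 0 − (7/5)·(5/2) = -7/2.

-7/2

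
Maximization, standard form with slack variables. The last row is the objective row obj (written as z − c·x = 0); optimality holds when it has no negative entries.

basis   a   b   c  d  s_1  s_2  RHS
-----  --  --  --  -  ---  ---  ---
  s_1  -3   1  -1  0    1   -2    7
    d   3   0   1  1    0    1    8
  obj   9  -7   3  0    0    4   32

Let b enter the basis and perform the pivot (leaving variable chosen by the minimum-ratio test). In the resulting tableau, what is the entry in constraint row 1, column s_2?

Ratio test on column b — row 1: 7/1 = 7; row 2: entry 0 ≤ 0. Minimum is 7 at row 1 (s_1 leaves); pivot element 1.
Divide row 1 by 1; eliminate column b from the other rows.
In the new row 1, the s_2 entry is the old entry divided by the pivot: (-2)/1 = -2.

-2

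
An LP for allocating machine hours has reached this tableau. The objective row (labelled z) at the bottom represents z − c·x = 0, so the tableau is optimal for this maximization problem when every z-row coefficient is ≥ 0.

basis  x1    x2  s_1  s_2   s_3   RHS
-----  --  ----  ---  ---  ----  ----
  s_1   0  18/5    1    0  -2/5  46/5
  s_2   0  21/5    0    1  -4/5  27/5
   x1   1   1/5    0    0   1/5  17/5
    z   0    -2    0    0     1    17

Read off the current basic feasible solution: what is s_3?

s_3 is not in the basis, so in the current basic feasible solution s_3 = 0.

0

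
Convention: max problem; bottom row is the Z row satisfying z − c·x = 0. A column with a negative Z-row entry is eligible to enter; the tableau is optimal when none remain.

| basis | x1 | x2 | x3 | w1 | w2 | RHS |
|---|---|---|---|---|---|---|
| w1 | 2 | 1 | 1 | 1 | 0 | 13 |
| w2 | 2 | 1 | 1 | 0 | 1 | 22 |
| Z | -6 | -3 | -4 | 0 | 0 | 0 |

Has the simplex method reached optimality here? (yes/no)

no

The Z-row has a negative entry -6 in column x1, so it is not optimal.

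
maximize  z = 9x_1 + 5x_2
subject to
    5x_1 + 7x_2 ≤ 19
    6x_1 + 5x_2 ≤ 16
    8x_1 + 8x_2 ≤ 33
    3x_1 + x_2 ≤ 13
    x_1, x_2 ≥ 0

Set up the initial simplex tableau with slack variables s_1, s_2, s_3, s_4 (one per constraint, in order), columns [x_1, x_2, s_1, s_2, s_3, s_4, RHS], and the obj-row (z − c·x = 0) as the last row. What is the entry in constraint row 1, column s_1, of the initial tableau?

1

Slack s_1 belongs to constraint 1; its column is the unit vector e_1, so the entry in row 1 is 1.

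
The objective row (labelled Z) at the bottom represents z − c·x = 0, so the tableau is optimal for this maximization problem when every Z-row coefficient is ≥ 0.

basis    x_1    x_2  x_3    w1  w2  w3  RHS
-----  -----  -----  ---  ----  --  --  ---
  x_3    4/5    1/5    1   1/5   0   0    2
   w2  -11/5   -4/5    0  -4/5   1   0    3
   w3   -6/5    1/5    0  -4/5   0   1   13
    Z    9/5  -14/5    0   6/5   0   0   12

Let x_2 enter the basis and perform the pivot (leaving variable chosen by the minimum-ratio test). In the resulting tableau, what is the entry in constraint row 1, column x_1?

4

Ratio test on column x_2 — row 1: 2/(1/5) = 10; row 2: entry -4/5 ≤ 0; row 3: 13/(1/5) = 65. Minimum is 10 at row 1 (x_3 leaves); pivot element 1/5.
Divide row 1 by 1/5; eliminate column x_2 from the other rows.
In the new row 1, the x_1 entry is the old entry divided by the pivot: (4/5)/(1/5) = 4.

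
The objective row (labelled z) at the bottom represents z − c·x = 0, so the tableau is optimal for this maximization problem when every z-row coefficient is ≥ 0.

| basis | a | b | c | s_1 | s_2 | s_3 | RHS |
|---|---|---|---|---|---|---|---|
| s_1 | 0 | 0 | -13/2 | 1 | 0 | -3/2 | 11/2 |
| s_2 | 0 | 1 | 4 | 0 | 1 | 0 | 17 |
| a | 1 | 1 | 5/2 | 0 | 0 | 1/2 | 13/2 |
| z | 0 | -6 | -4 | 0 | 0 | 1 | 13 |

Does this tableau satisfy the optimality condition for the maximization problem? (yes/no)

no

The z-row has a negative entry -6 in column b, so it is not optimal.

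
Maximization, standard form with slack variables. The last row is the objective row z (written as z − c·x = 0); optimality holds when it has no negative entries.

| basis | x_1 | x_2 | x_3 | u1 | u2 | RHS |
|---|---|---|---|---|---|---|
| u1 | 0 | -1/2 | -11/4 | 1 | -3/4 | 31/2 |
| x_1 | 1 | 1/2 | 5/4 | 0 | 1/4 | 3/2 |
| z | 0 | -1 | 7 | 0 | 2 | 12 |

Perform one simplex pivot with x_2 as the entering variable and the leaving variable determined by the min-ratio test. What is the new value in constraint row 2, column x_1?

2

Ratio test on column x_2 — row 1: entry -1/2 ≤ 0; row 2: (3/2)/(1/2) = 3. Minimum is 3 at row 2 (x_1 leaves); pivot element 1/2.
Divide row 2 by 1/2; eliminate column x_2 from the other rows.
In the new row 2, the x_1 entry is the old entry divided by the pivot: 1/(1/2) = 2.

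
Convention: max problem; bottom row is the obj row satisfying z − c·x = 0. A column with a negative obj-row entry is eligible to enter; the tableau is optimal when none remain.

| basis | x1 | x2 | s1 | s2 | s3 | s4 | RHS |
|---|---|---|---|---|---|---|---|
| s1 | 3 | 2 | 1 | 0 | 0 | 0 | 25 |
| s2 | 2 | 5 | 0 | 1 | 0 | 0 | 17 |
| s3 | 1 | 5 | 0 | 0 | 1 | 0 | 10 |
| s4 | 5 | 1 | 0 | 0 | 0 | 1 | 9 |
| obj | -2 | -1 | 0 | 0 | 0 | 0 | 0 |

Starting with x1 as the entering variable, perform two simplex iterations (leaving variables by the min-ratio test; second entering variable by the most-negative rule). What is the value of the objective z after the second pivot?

Ratio test on column x1 — row 1: 25/3 = 25/3; row 2: 17/2 = 17/2; row 3: 10/1 = 10; row 4: 9/5 = 9/5. Minimum is 9/5 at row 4 (s4 leaves); pivot element 5.
Pivot on row 4; the obj-row RHS becomes 0 − (-2)·(9/5) = 18/5.
Next entering variable (most negative obj-row entry -3/5): x2.
Ratio test on column x2 — row 1: (98/5)/(7/5) = 14; row 2: (67/5)/(23/5) = 67/23; row 3: (41/5)/(24/5) = 41/24; row 4: (9/5)/(1/5) = 9. Minimum is 41/24 at row 3 (s3 leaves); pivot element 24/5.
After the second pivot the obj-row RHS is 18/5 − (-3/5)·(41/24) = 37/8.

37/8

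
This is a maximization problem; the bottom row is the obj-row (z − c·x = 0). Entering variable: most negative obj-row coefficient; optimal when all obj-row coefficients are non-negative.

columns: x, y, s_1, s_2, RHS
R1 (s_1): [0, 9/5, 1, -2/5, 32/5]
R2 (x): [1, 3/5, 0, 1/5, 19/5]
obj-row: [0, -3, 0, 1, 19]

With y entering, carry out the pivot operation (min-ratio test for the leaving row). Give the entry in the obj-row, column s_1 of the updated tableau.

Ratio test on column y — row 1: (32/5)/(9/5) = 32/9; row 2: (19/5)/(3/5) = 19/3. Minimum is 32/9 at row 1 (s_1 leaves); pivot element 9/5.
Divide row 1 by 9/5; eliminate column y from the other rows.
obj-row update in column s_1: 0 − (-3)·(5/9) = 5/3.

5/3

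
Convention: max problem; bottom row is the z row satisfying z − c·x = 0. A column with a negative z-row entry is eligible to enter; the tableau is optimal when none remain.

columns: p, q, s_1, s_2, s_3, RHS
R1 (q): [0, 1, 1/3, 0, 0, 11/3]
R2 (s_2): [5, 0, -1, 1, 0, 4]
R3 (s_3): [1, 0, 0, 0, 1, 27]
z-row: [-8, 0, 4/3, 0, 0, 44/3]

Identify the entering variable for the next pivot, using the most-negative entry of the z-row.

p

Negative z-row entries: p: -8.
The most negative is -8 in column p, so p enters.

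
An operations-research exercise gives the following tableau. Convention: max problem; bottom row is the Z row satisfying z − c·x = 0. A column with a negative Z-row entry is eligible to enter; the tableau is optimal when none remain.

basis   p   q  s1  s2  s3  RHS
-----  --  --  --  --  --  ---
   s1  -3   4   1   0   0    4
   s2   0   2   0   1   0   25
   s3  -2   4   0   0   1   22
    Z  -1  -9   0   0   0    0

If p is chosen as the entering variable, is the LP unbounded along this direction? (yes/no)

yes

Every constraint-row entry in column p is ≤ 0, so increasing p is unbounded.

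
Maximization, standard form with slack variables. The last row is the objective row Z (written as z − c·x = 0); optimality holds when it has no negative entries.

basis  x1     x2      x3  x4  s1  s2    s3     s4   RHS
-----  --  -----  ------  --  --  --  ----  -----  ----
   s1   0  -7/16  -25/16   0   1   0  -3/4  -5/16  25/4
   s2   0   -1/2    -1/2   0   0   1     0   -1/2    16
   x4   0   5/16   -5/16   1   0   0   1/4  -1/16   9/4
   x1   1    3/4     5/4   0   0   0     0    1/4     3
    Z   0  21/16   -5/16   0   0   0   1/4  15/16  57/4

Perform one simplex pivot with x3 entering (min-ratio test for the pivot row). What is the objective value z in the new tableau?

15

Ratio test on column x3 — row 1: entry -25/16 ≤ 0; row 2: entry -1/2 ≤ 0; row 3: entry -5/16 ≤ 0; row 4: 3/(5/4) = 12/5. Minimum is 12/5 at row 4 (x1 leaves); pivot element 5/4.
Pivot on row 4; the Z-row RHS becomes 57/4 − (-5/16)·(12/5) = 15.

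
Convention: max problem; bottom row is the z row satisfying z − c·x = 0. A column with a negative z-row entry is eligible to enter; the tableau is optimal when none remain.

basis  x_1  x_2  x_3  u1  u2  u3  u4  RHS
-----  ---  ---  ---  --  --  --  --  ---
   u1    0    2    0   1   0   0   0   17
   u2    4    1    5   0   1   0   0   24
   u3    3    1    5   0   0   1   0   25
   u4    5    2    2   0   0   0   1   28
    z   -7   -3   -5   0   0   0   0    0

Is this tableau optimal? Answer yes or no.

no

The z-row has a negative entry -7 in column x_1, so it is not optimal.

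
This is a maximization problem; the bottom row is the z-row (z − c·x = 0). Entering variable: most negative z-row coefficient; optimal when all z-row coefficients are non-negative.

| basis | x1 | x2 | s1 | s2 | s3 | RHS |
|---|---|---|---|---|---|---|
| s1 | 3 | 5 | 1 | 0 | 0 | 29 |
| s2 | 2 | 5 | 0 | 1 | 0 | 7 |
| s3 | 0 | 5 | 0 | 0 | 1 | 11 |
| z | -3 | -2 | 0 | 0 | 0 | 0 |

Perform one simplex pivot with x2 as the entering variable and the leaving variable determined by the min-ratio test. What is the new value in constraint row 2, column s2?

Ratio test on column x2 — row 1: 29/5 = 29/5; row 2: 7/5 = 7/5; row 3: 11/5 = 11/5. Minimum is 7/5 at row 2 (s2 leaves); pivot element 5.
Divide row 2 by 5; eliminate column x2 from the other rows.
In the new row 2, the s2 entry is the old entry divided by the pivot: 1/5 = 1/5.

1/5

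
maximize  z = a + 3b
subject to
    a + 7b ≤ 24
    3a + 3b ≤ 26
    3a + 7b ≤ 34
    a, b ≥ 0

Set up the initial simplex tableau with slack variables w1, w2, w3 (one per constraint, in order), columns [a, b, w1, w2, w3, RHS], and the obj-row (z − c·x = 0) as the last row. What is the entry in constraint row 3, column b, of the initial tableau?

7

Constraint 3 has coefficient 7 on b.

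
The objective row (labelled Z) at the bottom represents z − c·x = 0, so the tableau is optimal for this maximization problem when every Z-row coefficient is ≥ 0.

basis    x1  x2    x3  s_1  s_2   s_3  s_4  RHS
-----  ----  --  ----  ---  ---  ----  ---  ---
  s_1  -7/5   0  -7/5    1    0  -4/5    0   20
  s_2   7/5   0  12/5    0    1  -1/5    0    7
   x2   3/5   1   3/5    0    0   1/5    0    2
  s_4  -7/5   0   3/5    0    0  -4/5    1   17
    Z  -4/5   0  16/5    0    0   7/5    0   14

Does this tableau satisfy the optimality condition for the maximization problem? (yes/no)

no

The Z-row has a negative entry -4/5 in column x1, so it is not optimal.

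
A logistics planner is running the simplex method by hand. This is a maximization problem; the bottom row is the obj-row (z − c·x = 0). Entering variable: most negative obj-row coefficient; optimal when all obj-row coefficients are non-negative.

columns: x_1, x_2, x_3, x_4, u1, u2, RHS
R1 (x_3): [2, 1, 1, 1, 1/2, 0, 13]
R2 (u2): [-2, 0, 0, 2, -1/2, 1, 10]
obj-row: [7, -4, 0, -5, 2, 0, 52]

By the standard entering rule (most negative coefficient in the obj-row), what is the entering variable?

x_4

Negative obj-row entries: x_2: -4, x_4: -5.
The most negative is -5 in column x_4, so x_4 enters.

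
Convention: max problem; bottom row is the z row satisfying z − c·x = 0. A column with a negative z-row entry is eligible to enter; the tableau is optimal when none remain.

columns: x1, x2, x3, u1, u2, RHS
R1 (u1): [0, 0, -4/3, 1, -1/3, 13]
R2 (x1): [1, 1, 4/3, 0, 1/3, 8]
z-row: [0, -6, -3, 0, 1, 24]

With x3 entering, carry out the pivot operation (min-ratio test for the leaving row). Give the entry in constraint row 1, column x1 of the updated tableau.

1

Ratio test on column x3 — row 1: entry -4/3 ≤ 0; row 2: 8/(4/3) = 6. Minimum is 6 at row 2 (x1 leaves); pivot element 4/3.
Divide row 2 by 4/3; eliminate column x3 from the other rows.
Row 1 update in column x1: 0 − (-4/3)·(3/4) = 1.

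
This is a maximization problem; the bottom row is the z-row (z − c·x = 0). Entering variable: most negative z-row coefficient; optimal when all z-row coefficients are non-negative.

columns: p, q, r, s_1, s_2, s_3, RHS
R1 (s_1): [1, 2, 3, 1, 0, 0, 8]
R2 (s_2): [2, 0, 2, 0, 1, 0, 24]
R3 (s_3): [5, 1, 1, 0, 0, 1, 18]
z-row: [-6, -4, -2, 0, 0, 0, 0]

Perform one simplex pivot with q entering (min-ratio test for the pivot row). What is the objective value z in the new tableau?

16

Ratio test on column q — row 1: 8/2 = 4; row 2: entry 0 ≤ 0; row 3: 18/1 = 18. Minimum is 4 at row 1 (s_1 leaves); pivot element 2.
Pivot on row 1; the z-row RHS becomes 0 − (-4)·4 = 16.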